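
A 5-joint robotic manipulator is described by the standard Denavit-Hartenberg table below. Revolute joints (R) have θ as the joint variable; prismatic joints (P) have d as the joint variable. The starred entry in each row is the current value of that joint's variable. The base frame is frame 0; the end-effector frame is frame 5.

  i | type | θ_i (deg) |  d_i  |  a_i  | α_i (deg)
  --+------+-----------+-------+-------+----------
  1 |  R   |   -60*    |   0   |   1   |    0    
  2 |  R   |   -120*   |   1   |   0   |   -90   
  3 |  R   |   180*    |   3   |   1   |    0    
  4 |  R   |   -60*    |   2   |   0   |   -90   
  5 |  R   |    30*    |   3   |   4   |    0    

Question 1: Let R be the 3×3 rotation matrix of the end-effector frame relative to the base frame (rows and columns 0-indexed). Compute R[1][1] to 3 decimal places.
End-effector y-axis (col 1 of R) = (-0.2500,0.8660,0.4330)
R[1][1] = 0.8660

0.866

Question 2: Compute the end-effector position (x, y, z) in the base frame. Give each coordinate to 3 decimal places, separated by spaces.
after link 1: o_1 = (0.5000, -0.8660, 0.0000)
after link 2: o_2 = (0.5000, -0.8660, 1.0000)
after link 3: o_3 = (1.5000, -3.8660, 1.0000)
after link 4: o_4 = (1.5000, -5.8660, 1.0000)
after link 5: o_5 = (5.8301, -3.8660, -0.5000)

5.830 -3.866 -0.500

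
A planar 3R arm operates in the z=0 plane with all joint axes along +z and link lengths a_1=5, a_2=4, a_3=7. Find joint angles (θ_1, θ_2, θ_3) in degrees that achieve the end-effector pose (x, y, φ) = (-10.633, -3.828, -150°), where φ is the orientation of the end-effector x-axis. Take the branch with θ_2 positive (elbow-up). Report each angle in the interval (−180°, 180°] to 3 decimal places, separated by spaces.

wrist centre = target − a_3·(cos φ, sin φ) = (-4.5708, -0.3280)
cos θ_2 = (21.0000−5²−4²)/(2·5·4) = -0.5000; θ_2 = 120.0000° (elbow-up)
β = atan2(-0.3280,-4.5708) = -175.8955°; ψ = atan2(3.4641,3.0000) = 49.1066°
θ_1 = β − ψ = -225.0021°
θ_3 = φ − θ_1 − θ_2 = -44.9979° (wrapped to (-180°,180°])

134.998 120.000 -44.998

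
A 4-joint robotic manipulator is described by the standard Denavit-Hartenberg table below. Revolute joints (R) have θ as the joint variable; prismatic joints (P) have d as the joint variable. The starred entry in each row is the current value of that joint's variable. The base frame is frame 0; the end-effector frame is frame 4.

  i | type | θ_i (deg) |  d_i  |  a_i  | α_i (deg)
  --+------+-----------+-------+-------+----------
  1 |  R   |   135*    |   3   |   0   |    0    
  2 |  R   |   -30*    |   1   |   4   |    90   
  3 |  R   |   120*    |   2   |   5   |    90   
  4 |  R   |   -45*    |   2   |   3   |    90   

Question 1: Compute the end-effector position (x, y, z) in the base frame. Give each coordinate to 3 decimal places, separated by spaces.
after link 1: o_1 = (0.0000, 0.0000, 3.0000)
after link 2: o_2 = (-1.0353, 3.8637, 4.0000)
after link 3: o_3 = (1.5436, 1.9665, 8.3301)
after link 4: o_4 = (-0.6792, 2.0660, 11.1672)

-0.679 2.066 11.167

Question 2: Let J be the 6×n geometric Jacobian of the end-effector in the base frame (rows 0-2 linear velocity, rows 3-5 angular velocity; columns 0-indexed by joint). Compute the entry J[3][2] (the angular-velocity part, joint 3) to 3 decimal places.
0.966

axis z_2 = (0.9659,0.2588,0.0000); lever o_n−o_2 = (0.3561,-1.7977,7.1672)
cross product → J_v[:, 2] = (1.8550,-6.9230,-1.8286)
J_ω[:, 2] = z_2
entry J[3][2] = 0.9659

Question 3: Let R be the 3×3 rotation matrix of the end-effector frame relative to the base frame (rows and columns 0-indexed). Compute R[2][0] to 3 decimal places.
0.612

End-effector x-axis (col 0 of R) = (-0.5915,-0.5245,0.6124)
R[2][0] = 0.6124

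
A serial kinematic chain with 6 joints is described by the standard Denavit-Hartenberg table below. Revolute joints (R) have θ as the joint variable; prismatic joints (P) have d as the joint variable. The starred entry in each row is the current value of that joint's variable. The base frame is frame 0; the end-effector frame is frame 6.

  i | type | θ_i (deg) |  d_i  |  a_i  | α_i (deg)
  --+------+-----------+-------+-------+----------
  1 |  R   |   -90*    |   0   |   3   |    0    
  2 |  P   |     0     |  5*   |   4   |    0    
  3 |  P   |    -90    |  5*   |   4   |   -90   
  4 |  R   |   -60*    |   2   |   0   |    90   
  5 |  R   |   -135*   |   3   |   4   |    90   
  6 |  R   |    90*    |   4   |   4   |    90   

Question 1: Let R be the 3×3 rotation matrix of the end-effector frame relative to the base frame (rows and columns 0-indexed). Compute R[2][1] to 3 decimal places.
-0.612

End-effector y-axis (col 1 of R) = (0.3536,-0.7071,-0.6124)
R[2][1] = -0.6124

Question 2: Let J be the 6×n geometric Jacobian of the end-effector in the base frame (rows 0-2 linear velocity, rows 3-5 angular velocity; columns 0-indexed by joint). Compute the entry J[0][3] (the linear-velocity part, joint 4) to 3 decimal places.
axis z_3 = (0.0000,-1.0000,0.0000); lever o_n−o_3 = (8.8906,-2.0000,-1.3990)
cross product → J_v[:, 3] = (1.3990,0.0000,8.8906)
J_ω[:, 3] = z_3
entry J[0][3] = 1.3990

1.399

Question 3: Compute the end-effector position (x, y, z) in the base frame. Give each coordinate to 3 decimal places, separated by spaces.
after link 1: o_1 = (0.0000, -3.0000, 0.0000)
after link 2: o_2 = (0.0000, -7.0000, 5.0000)
after link 3: o_3 = (-4.0000, -7.0000, 10.0000)
after link 4: o_4 = (-4.0000, -9.0000, 10.0000)
after link 5: o_5 = (0.0123, -6.1716, 9.0505)
after link 6: o_6 = (4.8906, -9.0000, 8.6010)

4.891 -9.000 8.601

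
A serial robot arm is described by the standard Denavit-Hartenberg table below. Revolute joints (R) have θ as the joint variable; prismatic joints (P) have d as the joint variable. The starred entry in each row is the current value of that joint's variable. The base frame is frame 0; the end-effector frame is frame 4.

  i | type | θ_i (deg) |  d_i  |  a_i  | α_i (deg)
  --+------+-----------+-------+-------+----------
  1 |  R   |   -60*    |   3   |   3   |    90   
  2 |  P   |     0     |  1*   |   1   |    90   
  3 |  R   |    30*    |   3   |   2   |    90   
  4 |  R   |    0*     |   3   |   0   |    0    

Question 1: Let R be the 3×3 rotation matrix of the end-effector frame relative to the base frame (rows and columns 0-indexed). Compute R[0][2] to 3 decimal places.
End-effector z-axis (col 2 of R) = (1.0000,0.0000,-0.0000)
R[0][2] = 1.0000

1.000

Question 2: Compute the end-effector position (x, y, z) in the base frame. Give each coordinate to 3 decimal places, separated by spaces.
4.134 -5.964 -0.000

after link 1: o_1 = (1.5000, -2.5981, 3.0000)
after link 2: o_2 = (1.1340, -3.9641, 3.0000)
after link 3: o_3 = (1.1340, -5.9641, 0.0000)
after link 4: o_4 = (4.1340, -5.9641, -0.0000)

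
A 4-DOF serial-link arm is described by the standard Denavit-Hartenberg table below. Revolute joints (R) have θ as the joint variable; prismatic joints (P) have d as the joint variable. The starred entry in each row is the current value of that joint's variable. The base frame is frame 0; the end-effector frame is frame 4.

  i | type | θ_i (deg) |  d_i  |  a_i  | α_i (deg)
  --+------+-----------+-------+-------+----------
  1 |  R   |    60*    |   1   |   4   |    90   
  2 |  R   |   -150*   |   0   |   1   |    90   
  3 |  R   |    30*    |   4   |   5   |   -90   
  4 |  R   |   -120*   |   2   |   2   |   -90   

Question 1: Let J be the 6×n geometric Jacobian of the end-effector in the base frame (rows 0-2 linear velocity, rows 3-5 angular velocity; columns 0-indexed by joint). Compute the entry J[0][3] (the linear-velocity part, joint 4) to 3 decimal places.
axis z_3 = (0.9665,-0.0580,0.2500); lever o_n−o_3 = (1.4420,0.0335,2.4330)
cross product → J_v[:, 3] = (-0.1495,-1.9910,0.1160)
J_ω[:, 3] = z_3
entry J[0][3] = -0.1495

-0.150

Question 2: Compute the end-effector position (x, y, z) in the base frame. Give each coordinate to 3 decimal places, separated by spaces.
after link 1: o_1 = (2.0000, 3.4641, 1.0000)
after link 2: o_2 = (1.5670, 2.7141, 0.5000)
after link 3: o_3 = (0.8571, -3.5155, 1.7990)
after link 4: o_4 = (2.2990, -3.4821, 4.2321)

2.299 -3.482 4.232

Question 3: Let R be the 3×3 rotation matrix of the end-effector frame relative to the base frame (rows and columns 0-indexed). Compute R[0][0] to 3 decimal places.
-0.246

End-effector x-axis (col 0 of R) = (-0.2455,0.0748,0.9665)
R[0][0] = -0.2455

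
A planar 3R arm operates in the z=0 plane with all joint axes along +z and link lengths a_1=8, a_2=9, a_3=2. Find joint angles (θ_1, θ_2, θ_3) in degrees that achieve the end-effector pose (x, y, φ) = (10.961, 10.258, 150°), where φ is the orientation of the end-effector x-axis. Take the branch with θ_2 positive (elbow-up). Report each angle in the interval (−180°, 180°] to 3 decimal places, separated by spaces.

wrist centre = target − a_3·(cos φ, sin φ) = (12.6931, 9.2580)
cos θ_2 = (246.8241−8²−9²)/(2·8·9) = 0.7071; θ_2 = 44.9996° (elbow-up)
β = atan2(9.2580,12.6931) = 36.1061°; ψ = atan2(6.3639,14.3640) = 23.8955°
θ_1 = β − ψ = 12.2105°
θ_3 = φ − θ_1 − θ_2 = 92.7899° (wrapped to (-180°,180°])

12.211 45.000 92.790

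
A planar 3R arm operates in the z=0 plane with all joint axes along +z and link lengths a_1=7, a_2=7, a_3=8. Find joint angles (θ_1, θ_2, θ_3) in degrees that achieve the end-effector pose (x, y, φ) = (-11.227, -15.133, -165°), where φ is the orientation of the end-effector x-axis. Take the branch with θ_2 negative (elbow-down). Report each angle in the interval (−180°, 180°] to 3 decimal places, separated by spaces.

wrist centre = target − a_3·(cos φ, sin φ) = (-3.4996, -13.0624)
cos θ_2 = (182.8747−7²−7²)/(2·7·7) = 0.8661; θ_2 = -29.9951° (elbow-down)
β = atan2(-13.0624,-3.4996) = -104.9980°; ψ = atan2(-3.4995,13.0625) = -14.9975°
θ_1 = β − ψ = -90.0005°
θ_3 = φ − θ_1 − θ_2 = -45.0044° (wrapped to (-180°,180°])

-90.000 -29.995 -45.004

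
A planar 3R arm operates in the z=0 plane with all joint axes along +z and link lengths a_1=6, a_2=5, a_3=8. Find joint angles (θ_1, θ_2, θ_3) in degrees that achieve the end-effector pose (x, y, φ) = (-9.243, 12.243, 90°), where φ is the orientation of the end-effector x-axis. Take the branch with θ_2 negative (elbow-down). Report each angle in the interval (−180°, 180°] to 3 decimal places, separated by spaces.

175.680 -44.987 -40.693

wrist centre = target − a_3·(cos φ, sin φ) = (-9.2430, 4.2430)
cos θ_2 = (103.4361−6²−5²)/(2·6·5) = 0.7073; θ_2 = -44.9869° (elbow-down)
β = atan2(4.2430,-9.2430) = 155.3425°; ψ = atan2(-3.5347,9.5363) = -20.3377°
θ_1 = β − ψ = 175.6802°
θ_3 = φ − θ_1 − θ_2 = -40.6932° (wrapped to (-180°,180°])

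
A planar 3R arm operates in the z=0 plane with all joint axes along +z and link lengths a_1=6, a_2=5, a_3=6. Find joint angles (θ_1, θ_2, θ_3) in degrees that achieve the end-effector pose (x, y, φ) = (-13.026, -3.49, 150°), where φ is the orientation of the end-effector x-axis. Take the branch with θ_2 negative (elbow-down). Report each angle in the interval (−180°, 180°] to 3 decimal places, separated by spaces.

wrist centre = target − a_3·(cos φ, sin φ) = (-7.8298, -6.4900)
cos θ_2 = (103.4266−6²−5²)/(2·6·5) = 0.7071; θ_2 = -44.9997° (elbow-down)
β = atan2(-6.4900,-7.8298) = -140.3454°; ψ = atan2(-3.5355,9.5356) = -20.3434°
θ_1 = β − ψ = -120.0020°
θ_3 = φ − θ_1 − θ_2 = -44.9983° (wrapped to (-180°,180°])

-120.002 -45.000 -44.998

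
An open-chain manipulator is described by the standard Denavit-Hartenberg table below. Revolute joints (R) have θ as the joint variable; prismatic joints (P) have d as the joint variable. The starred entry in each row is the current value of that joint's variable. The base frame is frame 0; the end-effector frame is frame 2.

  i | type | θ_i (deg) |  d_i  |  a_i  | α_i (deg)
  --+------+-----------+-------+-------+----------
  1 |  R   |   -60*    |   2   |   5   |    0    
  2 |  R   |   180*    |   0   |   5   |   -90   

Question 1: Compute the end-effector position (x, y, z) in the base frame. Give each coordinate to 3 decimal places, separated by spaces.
after link 1: o_1 = (2.5000, -4.3301, 2.0000)
after link 2: o_2 = (0.0000, 0.0000, 2.0000)

0.000 0.000 2.000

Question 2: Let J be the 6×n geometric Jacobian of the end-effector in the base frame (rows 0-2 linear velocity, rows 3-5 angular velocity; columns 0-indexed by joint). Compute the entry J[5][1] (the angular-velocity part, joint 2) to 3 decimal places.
1.000

axis z_1 = (0.0000,0.0000,1.0000); lever o_n−o_1 = (-2.5000,4.3301,0.0000)
cross product → J_v[:, 1] = (-4.3301,-2.5000,0.0000)
J_ω[:, 1] = z_1
entry J[5][1] = 1.0000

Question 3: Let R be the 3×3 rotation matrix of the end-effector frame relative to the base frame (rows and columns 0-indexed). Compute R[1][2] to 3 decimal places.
-0.500

End-effector z-axis (col 2 of R) = (-0.8660,-0.5000,0.0000)
R[1][2] = -0.5000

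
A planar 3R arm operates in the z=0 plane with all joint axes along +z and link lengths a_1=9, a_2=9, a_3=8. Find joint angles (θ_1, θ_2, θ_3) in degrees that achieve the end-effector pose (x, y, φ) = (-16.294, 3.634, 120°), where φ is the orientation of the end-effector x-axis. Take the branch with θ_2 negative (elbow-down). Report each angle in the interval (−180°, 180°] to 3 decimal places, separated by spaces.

-119.999 -90.002 -29.999

wrist centre = target − a_3·(cos φ, sin φ) = (-12.2940, -3.2942)
cos θ_2 = (161.9942−9²−9²)/(2·9·9) = -0.0000; θ_2 = -90.0020° (elbow-down)
β = atan2(-3.2942,-12.2940) = -164.9998°; ψ = atan2(-9.0000,8.9997) = -45.0010°
θ_1 = β − ψ = -119.9988°
θ_3 = φ − θ_1 − θ_2 = -29.9991° (wrapped to (-180°,180°])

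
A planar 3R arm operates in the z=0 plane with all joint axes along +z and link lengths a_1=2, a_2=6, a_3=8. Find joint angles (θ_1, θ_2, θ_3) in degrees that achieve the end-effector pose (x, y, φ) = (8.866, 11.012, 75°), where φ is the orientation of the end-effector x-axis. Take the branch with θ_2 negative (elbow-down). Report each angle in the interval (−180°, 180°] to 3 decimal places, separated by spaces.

60.008 -45.013 60.005

wrist centre = target − a_3·(cos φ, sin φ) = (6.7954, 3.2846)
cos θ_2 = (56.9667−2²−6²)/(2·2·6) = 0.7069; θ_2 = -45.0132° (elbow-down)
β = atan2(3.2846,6.7954) = 25.7969°; ψ = atan2(-4.2436,6.2417) = -34.2112°
θ_1 = β − ψ = 60.0081°
θ_3 = φ − θ_1 − θ_2 = 60.0051° (wrapped to (-180°,180°])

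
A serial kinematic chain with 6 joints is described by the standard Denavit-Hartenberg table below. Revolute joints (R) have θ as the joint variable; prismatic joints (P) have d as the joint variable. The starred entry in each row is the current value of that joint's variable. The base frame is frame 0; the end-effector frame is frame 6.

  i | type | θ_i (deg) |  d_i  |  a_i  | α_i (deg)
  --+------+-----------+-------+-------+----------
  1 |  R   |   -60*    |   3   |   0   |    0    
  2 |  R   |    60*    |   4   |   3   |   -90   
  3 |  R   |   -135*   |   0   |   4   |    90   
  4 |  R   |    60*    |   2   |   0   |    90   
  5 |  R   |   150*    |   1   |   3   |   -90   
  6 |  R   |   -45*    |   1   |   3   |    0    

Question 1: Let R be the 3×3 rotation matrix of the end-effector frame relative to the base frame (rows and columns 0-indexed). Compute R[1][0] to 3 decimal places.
End-effector x-axis (col 0 of R) = (-0.4665,-0.8839,-0.0335)
R[1][0] = -0.8839

-0.884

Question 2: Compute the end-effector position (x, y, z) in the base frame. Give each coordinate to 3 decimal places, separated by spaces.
after link 1: o_1 = (0.0000, 0.0000, 3.0000)
after link 2: o_2 = (3.0000, 0.0000, 7.0000)
after link 3: o_3 = (0.1716, -0.0000, 9.8284)
after link 4: o_4 = (-1.2426, 0.0000, 8.4142)
after link 5: o_5 = (-1.9971, -2.7500, 7.0474)
after link 6: o_6 = (-2.6075, -5.8347, 7.3825)

-2.607 -5.835 7.382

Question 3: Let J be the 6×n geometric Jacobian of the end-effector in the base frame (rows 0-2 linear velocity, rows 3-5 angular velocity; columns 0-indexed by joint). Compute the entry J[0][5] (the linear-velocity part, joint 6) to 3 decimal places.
axis z_5 = (0.7891,-0.4330,0.4356); lever o_n−o_5 = (-0.6104,-3.0847,0.3351)
cross product → J_v[:, 5] = (1.1986,-0.5303,-2.6986)
J_ω[:, 5] = z_5
entry J[0][5] = 1.1986

1.199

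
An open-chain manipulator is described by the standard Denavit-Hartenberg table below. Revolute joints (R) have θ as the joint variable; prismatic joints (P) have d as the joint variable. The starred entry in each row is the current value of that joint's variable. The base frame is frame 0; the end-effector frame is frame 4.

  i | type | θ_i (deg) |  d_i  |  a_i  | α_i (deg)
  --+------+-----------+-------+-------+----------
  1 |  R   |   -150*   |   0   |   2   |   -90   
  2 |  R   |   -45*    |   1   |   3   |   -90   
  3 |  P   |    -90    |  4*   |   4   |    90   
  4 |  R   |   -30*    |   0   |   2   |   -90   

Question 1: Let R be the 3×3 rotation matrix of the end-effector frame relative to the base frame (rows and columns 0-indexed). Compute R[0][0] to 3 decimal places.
End-effector x-axis (col 0 of R) = (0.7392,-0.5732,0.3536)
R[0][0] = 0.7392

0.739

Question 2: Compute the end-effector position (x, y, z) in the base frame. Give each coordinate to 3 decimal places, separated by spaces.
-2.040 -8.951 0.000

after link 1: o_1 = (-1.7321, -1.0000, 0.0000)
after link 2: o_2 = (-3.0692, -2.9267, 2.1213)
after link 3: o_3 = (-3.5187, -7.8050, -0.7071)
after link 4: o_4 = (-2.0403, -8.9514, 0.0000)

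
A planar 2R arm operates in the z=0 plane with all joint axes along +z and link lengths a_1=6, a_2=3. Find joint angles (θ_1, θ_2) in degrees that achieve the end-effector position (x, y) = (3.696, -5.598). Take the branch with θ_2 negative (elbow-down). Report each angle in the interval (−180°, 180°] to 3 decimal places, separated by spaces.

cos θ_2 = (44.9980−6²−3²)/(2·6·3) = -0.0001; θ_2 = -90.0032° (elbow-down)
β = atan2(-5.5980,3.6960) = -56.5658°; ψ = atan2(-3.0000,5.9998) = -26.5657°
θ_1 = β − ψ = -30.0001°

-30.000 -90.003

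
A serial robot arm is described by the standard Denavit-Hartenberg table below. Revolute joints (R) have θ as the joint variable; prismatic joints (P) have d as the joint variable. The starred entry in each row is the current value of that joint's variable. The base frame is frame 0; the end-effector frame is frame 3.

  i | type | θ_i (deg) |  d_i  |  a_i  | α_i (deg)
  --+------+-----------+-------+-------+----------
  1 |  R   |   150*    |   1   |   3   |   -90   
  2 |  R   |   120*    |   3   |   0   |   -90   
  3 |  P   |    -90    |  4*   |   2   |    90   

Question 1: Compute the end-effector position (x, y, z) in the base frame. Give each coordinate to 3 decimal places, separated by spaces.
after link 1: o_1 = (-2.5981, 1.5000, 1.0000)
after link 2: o_2 = (-4.0981, -1.0981, 1.0000)
after link 3: o_3 = (-2.0981, -4.5622, 3.0000)

-2.098 -4.562 3.000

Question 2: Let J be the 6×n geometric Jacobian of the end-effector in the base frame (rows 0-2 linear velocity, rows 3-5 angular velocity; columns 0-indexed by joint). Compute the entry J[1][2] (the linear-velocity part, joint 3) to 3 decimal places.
prismatic axis z_2 = (0.7500,-0.4330,0.5000)
J_v[:, 2] = z_2; J_ω[:, 2] = (0,0,0)
entry J[1][2] = -0.4330

-0.433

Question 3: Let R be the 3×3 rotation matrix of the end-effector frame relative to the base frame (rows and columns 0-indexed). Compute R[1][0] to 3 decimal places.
-0.866

End-effector x-axis (col 0 of R) = (-0.5000,-0.8660,-0.0000)
R[1][0] = -0.8660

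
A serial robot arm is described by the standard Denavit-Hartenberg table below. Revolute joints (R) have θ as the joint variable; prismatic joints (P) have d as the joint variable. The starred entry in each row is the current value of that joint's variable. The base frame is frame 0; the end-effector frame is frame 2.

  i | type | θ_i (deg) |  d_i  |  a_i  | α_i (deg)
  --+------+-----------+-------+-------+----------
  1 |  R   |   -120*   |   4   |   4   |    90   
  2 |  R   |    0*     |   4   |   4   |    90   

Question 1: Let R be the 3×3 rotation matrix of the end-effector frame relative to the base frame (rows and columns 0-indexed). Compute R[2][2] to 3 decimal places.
-1.000

End-effector z-axis (col 2 of R) = (-0.0000,0.0000,-1.0000)
R[2][2] = -1.0000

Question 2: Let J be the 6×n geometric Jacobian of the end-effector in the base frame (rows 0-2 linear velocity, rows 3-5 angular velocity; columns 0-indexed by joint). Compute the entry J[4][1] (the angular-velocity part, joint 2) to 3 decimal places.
axis z_1 = (-0.8660,0.5000,0.0000); lever o_n−o_1 = (-5.4641,-1.4641,0.0000)
cross product → J_v[:, 1] = (0.0000,-0.0000,4.0000)
J_ω[:, 1] = z_1
entry J[4][1] = 0.5000

0.500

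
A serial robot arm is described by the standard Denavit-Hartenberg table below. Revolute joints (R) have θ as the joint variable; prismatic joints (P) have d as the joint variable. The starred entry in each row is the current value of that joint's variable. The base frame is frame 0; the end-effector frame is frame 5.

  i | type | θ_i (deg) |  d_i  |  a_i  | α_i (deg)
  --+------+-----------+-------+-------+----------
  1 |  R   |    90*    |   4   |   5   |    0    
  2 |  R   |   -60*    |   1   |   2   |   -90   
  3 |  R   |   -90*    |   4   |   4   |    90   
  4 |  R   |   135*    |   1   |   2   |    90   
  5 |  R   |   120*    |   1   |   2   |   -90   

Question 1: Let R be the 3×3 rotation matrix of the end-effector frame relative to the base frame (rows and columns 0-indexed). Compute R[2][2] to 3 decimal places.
0.612

End-effector z-axis (col 2 of R) = (0.7392,-0.2803,0.6124)
R[2][2] = 0.6124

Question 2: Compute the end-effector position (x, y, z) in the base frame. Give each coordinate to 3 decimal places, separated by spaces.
-3.341 9.323 9.000

after link 1: o_1 = (0.0000, 5.0000, 4.0000)
after link 2: o_2 = (1.7321, 6.0000, 5.0000)
after link 3: o_3 = (-0.2679, 9.4641, 9.0000)
after link 4: o_4 = (-1.8411, 10.1888, 7.5858)
after link 5: o_5 = (-3.3411, 9.3228, 9.0000)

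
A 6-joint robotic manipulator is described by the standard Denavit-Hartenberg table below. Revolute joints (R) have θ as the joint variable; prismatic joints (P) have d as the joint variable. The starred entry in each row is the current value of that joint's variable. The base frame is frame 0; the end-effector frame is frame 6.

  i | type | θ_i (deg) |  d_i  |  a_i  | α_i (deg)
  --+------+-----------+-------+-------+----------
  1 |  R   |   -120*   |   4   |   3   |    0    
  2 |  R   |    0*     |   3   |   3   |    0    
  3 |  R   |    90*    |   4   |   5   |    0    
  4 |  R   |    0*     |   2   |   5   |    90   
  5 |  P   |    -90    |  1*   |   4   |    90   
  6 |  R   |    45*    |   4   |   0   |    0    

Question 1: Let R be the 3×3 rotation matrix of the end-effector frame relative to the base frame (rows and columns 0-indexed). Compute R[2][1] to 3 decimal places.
0.707

End-effector y-axis (col 1 of R) = (-0.3536,-0.6124,0.7071)
R[2][1] = 0.7071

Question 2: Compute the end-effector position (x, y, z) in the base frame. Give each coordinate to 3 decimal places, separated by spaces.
1.696 -9.062 9.000

after link 1: o_1 = (-1.5000, -2.5981, 4.0000)
after link 2: o_2 = (-3.0000, -5.1962, 7.0000)
after link 3: o_3 = (1.3301, -7.6962, 11.0000)
after link 4: o_4 = (5.6603, -10.1962, 13.0000)
after link 5: o_5 = (5.1603, -11.0622, 9.0000)
after link 6: o_6 = (1.6962, -9.0622, 9.0000)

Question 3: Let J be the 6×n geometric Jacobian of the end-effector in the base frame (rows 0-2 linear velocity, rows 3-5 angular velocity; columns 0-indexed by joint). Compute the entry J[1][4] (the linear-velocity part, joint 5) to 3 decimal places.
prismatic axis z_4 = (-0.5000,-0.8660,0.0000)
J_v[:, 4] = z_4; J_ω[:, 4] = (0,0,0)
entry J[1][4] = -0.8660

-0.866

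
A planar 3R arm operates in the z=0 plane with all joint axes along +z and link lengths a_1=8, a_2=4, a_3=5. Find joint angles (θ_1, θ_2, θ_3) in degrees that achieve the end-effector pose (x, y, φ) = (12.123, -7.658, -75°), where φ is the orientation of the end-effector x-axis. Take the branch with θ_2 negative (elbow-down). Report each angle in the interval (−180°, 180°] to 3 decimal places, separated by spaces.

-0.003 -44.987 -30.010

wrist centre = target − a_3·(cos φ, sin φ) = (10.8289, -2.8284)
cos θ_2 = (125.2649−8²−4²)/(2·8·4) = 0.7073; θ_2 = -44.9873° (elbow-down)
β = atan2(-2.8284,10.8289) = -14.6379°; ψ = atan2(-2.8278,10.8291) = -14.6349°
θ_1 = β − ψ = -0.0030°
θ_3 = φ − θ_1 − θ_2 = -30.0097° (wrapped to (-180°,180°])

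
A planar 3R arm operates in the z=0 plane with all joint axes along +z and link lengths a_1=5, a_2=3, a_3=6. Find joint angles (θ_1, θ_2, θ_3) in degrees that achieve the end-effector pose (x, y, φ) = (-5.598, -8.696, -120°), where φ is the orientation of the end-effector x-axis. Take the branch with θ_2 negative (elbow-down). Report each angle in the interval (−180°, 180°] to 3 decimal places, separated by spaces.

wrist centre = target − a_3·(cos φ, sin φ) = (-2.5980, -3.4998)
cos θ_2 = (18.9985−5²−3²)/(2·5·3) = -0.5000; θ_2 = -120.0032° (elbow-down)
β = atan2(-3.4998,-2.5980) = -126.5872°; ψ = atan2(-2.5980,3.4999) = -36.5870°
θ_1 = β − ψ = -90.0001°
θ_3 = φ − θ_1 − θ_2 = 90.0034° (wrapped to (-180°,180°])

-90.000 -120.003 90.003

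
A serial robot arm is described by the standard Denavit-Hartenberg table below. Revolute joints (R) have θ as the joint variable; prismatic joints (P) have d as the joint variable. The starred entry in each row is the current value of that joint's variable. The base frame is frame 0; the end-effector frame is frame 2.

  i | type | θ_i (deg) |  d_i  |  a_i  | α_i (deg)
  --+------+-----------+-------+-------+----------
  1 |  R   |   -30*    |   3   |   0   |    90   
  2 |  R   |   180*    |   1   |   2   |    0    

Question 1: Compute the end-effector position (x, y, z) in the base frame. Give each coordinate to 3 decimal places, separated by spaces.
-2.232 0.134 3.000

after link 1: o_1 = (0.0000, 0.0000, 3.0000)
after link 2: o_2 = (-2.2321, 0.1340, 3.0000)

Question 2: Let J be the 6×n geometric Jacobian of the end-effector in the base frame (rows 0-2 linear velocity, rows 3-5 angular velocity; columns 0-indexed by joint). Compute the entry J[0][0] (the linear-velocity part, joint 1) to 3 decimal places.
axis z_0 = ẑ; lever o_n−o_0 = (-2.2321,0.1340,3.0000)
cross product → J_v[:, 0] = (-0.1340,-2.2321,0.0000)
J_ω[:, 0] = z_0
entry J[0][0] = -0.1340

-0.134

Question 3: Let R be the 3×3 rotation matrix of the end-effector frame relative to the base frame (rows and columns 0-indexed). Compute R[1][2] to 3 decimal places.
-0.866

End-effector z-axis (col 2 of R) = (-0.5000,-0.8660,0.0000)
R[1][2] = -0.8660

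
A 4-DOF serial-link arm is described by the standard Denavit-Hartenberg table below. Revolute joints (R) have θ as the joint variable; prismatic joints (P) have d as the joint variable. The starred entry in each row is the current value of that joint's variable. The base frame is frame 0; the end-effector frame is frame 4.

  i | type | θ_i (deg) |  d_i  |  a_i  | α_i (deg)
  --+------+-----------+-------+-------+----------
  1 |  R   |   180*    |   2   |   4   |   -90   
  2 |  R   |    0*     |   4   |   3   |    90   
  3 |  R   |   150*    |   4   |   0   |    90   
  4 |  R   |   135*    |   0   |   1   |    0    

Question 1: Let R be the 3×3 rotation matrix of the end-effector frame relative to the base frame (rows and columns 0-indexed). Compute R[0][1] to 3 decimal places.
-0.612

End-effector y-axis (col 1 of R) = (-0.6124,0.3536,-0.7071)
R[0][1] = -0.6124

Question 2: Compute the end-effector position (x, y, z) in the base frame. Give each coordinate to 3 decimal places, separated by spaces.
after link 1: o_1 = (-4.0000, 0.0000, 2.0000)
after link 2: o_2 = (-7.0000, -4.0000, 2.0000)
after link 3: o_3 = (-7.0000, -4.0000, 6.0000)
after link 4: o_4 = (-7.6124, -3.6464, 6.7071)

-7.612 -3.646 6.707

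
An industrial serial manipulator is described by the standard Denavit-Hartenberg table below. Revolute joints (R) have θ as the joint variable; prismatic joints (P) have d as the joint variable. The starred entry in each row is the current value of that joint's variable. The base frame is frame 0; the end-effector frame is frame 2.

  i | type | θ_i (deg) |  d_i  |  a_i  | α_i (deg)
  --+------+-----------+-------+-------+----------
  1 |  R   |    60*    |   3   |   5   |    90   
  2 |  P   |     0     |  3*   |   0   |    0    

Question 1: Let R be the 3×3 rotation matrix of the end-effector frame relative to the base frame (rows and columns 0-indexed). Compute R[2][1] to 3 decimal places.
End-effector y-axis (col 1 of R) = (-0.0000,0.0000,1.0000)
R[2][1] = 1.0000

1.000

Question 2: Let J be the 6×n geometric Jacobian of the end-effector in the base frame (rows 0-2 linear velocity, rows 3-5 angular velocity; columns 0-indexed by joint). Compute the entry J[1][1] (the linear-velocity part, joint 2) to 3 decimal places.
-0.500

prismatic axis z_1 = (0.8660,-0.5000,0.0000)
J_v[:, 1] = z_1; J_ω[:, 1] = (0,0,0)
entry J[1][1] = -0.5000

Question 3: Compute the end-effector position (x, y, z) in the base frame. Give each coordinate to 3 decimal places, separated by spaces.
5.098 2.830 3.000

after link 1: o_1 = (2.5000, 4.3301, 3.0000)
after link 2: o_2 = (5.0981, 2.8301, 3.0000)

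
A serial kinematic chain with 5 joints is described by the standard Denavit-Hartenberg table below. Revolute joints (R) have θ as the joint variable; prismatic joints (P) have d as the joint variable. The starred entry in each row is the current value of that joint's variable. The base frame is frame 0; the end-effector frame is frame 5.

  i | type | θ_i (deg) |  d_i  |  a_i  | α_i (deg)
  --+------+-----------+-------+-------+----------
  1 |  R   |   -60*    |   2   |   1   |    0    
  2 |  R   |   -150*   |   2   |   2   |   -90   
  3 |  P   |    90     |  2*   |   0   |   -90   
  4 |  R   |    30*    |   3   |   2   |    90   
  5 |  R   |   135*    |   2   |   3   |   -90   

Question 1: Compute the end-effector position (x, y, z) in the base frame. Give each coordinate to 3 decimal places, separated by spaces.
1.307 -5.711 3.105

after link 1: o_1 = (0.5000, -0.8660, 2.0000)
after link 2: o_2 = (-1.2321, 0.1340, 4.0000)
after link 3: o_3 = (-2.2321, -1.5981, 4.0000)
after link 4: o_4 = (0.8660, -2.2321, 2.2679)
after link 5: o_5 = (1.3068, -5.7113, 3.1051)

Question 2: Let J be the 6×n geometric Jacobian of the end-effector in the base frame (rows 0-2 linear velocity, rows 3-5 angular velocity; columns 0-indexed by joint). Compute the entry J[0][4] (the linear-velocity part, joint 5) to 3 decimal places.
-2.367

axis z_4 = (-0.4330,-0.7500,-0.5000); lever o_n−o_4 = (0.4408,-3.4792,0.8371)
cross product → J_v[:, 4] = (-2.3674,0.1421,1.8371)
J_ω[:, 4] = z_4
entry J[0][4] = -2.3674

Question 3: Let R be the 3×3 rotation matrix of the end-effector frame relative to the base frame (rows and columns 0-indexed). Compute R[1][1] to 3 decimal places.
End-effector y-axis (col 1 of R) = (0.4330,0.7500,0.5000)
R[1][1] = 0.7500

0.750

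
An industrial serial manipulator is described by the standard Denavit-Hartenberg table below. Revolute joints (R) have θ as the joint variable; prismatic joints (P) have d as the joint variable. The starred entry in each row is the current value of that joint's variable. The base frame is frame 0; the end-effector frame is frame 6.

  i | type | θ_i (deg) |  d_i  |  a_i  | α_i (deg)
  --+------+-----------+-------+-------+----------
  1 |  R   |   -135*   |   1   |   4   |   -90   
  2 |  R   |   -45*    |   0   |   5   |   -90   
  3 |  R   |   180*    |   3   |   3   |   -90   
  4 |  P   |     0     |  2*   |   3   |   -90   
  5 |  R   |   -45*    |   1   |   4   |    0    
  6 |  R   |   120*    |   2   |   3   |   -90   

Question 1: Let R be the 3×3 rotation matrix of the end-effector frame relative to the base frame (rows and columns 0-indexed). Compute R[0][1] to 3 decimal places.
End-effector y-axis (col 1 of R) = (-0.5000,-0.5000,-0.7071)
R[0][1] = -0.5000

-0.500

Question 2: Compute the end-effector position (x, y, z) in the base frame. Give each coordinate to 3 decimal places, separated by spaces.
0.839 -1.891 -2.256

after link 1: o_1 = (-2.8284, -2.8284, 1.0000)
after link 2: o_2 = (-5.3284, -5.3284, 4.5355)
after link 3: o_3 = (-5.3284, -5.3284, 0.2929)
after link 4: o_4 = (-2.4142, -5.2426, -1.8284)
after link 5: o_5 = (1.5000, -5.3284, -3.1213)
after link 6: o_6 = (0.8392, -1.8912, -2.2561)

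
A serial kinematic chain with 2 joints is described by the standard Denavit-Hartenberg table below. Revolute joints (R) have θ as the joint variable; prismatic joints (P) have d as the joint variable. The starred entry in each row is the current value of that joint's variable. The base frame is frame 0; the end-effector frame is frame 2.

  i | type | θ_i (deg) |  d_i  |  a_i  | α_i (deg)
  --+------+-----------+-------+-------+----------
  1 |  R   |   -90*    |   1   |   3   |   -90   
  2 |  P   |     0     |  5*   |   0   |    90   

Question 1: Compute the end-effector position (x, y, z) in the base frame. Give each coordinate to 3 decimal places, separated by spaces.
5.000 -3.000 1.000

after link 1: o_1 = (0.0000, -3.0000, 1.0000)
after link 2: o_2 = (5.0000, -3.0000, 1.0000)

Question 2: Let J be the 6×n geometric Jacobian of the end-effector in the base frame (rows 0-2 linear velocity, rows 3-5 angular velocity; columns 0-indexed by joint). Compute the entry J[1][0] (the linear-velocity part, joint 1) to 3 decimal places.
5.000

axis z_0 = ẑ; lever o_n−o_0 = (5.0000,-3.0000,1.0000)
cross product → J_v[:, 0] = (3.0000,5.0000,-0.0000)
J_ω[:, 0] = z_0
entry J[1][0] = 5.0000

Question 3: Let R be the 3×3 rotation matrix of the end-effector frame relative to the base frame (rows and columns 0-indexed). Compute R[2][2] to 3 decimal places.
1.000

End-effector z-axis (col 2 of R) = (0.0000,0.0000,1.0000)
R[2][2] = 1.0000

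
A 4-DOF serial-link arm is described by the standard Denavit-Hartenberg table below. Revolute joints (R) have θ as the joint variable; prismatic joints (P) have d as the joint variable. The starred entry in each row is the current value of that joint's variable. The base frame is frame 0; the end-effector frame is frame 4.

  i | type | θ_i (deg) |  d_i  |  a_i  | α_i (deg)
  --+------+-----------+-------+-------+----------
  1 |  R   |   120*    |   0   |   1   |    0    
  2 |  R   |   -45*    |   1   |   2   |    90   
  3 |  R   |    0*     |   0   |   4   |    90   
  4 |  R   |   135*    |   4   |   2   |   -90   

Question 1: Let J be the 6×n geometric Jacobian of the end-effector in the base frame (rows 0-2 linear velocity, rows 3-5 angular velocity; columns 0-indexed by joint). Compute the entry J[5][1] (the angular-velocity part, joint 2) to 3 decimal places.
1.000

axis z_1 = (0.0000,0.0000,1.0000); lever o_n−o_1 = (2.5529,4.0635,-3.0000)
cross product → J_v[:, 1] = (-4.0635,2.5529,0.0000)
J_ω[:, 1] = z_1
entry J[5][1] = 1.0000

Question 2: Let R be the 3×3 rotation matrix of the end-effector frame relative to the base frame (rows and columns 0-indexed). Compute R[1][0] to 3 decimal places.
End-effector x-axis (col 0 of R) = (0.5000,-0.8660,0.0000)
R[1][0] = -0.8660

-0.866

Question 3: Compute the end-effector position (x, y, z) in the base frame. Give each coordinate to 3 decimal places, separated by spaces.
after link 1: o_1 = (-0.5000, 0.8660, 0.0000)
after link 2: o_2 = (0.0176, 2.7979, 1.0000)
after link 3: o_3 = (1.0529, 6.6616, 1.0000)
after link 4: o_4 = (2.0529, 4.9295, -3.0000)

2.053 4.930 -3.000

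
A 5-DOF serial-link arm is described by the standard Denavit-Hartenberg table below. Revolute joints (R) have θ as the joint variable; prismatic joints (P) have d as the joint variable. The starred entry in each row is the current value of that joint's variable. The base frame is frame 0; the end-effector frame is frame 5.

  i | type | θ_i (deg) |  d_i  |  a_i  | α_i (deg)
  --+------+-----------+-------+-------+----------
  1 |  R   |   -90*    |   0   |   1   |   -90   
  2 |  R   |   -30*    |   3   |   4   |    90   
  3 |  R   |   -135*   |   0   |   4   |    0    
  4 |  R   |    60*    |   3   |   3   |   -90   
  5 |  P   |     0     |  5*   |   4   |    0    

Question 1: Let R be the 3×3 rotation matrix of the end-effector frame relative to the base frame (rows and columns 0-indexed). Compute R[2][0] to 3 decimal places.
End-effector x-axis (col 0 of R) = (-0.9659,-0.2241,0.1294)
R[2][0] = 0.1294

0.129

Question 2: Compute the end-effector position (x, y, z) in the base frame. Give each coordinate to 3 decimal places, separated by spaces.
-5.296 -6.266 6.505

after link 1: o_1 = (0.0000, -1.0000, 0.0000)
after link 2: o_2 = (3.0000, -4.4641, 2.0000)
after link 3: o_3 = (0.1716, -2.0146, 0.5858)
after link 4: o_4 = (-2.7262, -1.1870, 3.5721)
after link 5: o_5 = (-5.2958, -6.2662, 6.5045)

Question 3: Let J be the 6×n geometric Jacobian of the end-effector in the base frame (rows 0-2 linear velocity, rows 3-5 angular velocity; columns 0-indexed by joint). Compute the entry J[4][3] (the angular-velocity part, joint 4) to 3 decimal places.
axis z_3 = (-0.0000,0.5000,0.8660); lever o_n−o_3 = (-5.4674,-4.2516,5.9188)
cross product → J_v[:, 3] = (6.6414,-4.7349,2.7337)
J_ω[:, 3] = z_3
entry J[4][3] = 0.5000

0.500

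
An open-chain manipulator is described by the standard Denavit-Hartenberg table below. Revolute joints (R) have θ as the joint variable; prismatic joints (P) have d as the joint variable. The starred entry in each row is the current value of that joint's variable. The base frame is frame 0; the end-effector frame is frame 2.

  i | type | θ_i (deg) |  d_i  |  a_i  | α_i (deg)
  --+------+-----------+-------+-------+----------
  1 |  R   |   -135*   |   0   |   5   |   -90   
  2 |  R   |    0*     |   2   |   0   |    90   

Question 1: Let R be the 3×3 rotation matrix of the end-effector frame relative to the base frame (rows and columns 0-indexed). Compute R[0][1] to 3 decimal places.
0.707

End-effector y-axis (col 1 of R) = (0.7071,-0.7071,0.0000)
R[0][1] = 0.7071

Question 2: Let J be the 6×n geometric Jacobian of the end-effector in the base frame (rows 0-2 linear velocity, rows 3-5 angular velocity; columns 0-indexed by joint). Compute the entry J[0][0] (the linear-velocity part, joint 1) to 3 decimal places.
4.950

axis z_0 = ẑ; lever o_n−o_0 = (-2.1213,-4.9497,0.0000)
cross product → J_v[:, 0] = (4.9497,-2.1213,0.0000)
J_ω[:, 0] = z_0
entry J[0][0] = 4.9497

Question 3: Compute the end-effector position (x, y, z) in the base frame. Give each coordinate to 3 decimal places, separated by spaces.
after link 1: o_1 = (-3.5355, -3.5355, 0.0000)
after link 2: o_2 = (-2.1213, -4.9497, 0.0000)

-2.121 -4.950 0.000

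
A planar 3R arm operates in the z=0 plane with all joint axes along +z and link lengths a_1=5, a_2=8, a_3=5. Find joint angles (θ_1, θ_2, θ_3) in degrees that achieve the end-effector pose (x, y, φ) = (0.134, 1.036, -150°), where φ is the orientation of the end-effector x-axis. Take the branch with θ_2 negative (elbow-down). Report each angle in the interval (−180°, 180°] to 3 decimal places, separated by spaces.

135.005 -135.000 -150.006

wrist centre = target − a_3·(cos φ, sin φ) = (4.4641, 3.5360)
cos θ_2 = (32.4317−5²−8²)/(2·5·8) = -0.7071; θ_2 = -134.9997° (elbow-down)
β = atan2(3.5360,4.4641) = 38.3825°; ψ = atan2(-5.6569,-0.6568) = -96.6230°
θ_1 = β − ψ = 135.0055°
θ_3 = φ − θ_1 − θ_2 = -150.0058° (wrapped to (-180°,180°])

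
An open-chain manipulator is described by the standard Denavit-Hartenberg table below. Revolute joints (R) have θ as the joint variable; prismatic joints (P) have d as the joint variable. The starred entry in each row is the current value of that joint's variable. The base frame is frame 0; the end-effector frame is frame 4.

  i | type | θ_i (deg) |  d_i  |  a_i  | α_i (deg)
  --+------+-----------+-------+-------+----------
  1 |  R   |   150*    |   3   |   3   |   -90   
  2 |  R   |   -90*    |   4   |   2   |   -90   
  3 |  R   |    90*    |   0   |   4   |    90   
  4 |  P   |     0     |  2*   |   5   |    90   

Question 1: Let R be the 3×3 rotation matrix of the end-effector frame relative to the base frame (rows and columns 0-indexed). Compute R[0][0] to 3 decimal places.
0.500

End-effector x-axis (col 0 of R) = (0.5000,0.8660,0.0000)
R[0][0] = 0.5000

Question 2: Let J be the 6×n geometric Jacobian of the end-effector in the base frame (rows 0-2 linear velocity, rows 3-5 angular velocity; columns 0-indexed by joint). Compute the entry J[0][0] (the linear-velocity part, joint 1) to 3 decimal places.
axis z_0 = ẑ; lever o_n−o_0 = (-0.0981,5.8301,7.0000)
cross product → J_v[:, 0] = (-5.8301,-0.0981,0.0000)
J_ω[:, 0] = z_0
entry J[0][0] = -5.8301

-5.830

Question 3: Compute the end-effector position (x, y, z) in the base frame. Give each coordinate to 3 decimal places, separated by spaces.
-0.098 5.830 7.000

after link 1: o_1 = (-2.5981, 1.5000, 3.0000)
after link 2: o_2 = (-4.5981, -1.9641, 5.0000)
after link 3: o_3 = (-2.5981, 1.5000, 5.0000)
after link 4: o_4 = (-0.0981, 5.8301, 7.0000)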